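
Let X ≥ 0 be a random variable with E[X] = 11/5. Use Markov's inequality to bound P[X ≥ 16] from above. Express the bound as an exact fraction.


μ = E[X] = 11/5, a = 16.
Markov: P[X ≥ 16] ≤ μ/a = (11/5)/16 = 11/80.
Numerically: ≈ 0.137500.
(Since a = 16 > μ = 2.200000, the bound 11/80 is < 1 and informative.)

P[X ≥ 16] ≤ 11/80 ≈ 0.137500.


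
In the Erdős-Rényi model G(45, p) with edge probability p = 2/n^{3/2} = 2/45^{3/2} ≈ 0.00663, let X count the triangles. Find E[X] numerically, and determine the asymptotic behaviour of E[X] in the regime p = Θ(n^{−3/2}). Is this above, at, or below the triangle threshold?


Number of potential triangles: C(45, 3) = 14190.
Each occurs with probability p³ ≈ (0.00663)³ ≈ 2.90826e-07.
By linearity: E[X] = C(45, 3)·p³ ≈ 14190 · 2.90826e-07 ≈ 0.004.
Since α = 3/2 > 1, p = c/n^{3/2} = o(1/n) is below the triangle threshold p ~ 1/n. Asymptotically E[X] ~ (c³/6)·n^{3(1−α)} = (2³/6)·n^{-1.5} → 0, so by Markov's inequality G has no triangles w.h.p.

E[X] ≈ 0.004; in regime p = Θ(1/n^{3/2}) E[X] tends to 0 (below the triangle threshold p ~ 1/n).


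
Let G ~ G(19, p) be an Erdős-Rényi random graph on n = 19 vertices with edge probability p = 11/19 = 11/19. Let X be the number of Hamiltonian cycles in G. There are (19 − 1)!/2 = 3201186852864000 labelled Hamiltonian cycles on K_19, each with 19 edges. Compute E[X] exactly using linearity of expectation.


K_19 has (19 − 1)!/2 = 3201186852864000 labelled Hamiltonian cycles.
For each such Hamiltonian cycle H, let X_H = 1 if all 19 edges of H are present in G. Then P[X_H = 1] = p^{19} = (11/19)^{19} = 61159090448414546291/1978419655660313589123979.
By linearity of expectation: E[X] = Σ_H E[X_H] = 3201186852864000 · p^{19} = 3201186852864000 · 61159090448414546291/1978419655660313589123979 = 195781676276584883979724733927424000/1978419655660313589123979.
Numerically: E[X] ≈ 9.89586e+10.

E[X] = 3201186852864000 · (11/19)^{19} = 195781676276584883979724733927424000/1978419655660313589123979 ≈ 9.89586e+10.


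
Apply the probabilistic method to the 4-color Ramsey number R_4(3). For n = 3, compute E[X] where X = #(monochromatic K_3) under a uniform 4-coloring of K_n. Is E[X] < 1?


E[X] = C(3, 3) · 4^{1 − 3} = 1 · 4^{−2} = 1/16.
As a reduced fraction: E[X] = 1/16 ≈ 0.062500.
Is E[X] < 1? YES.
Since E[X] < 1, there exists a 4-coloring of K_{3} with no monochromatic K_3; hence R_4(3) > 3.

E[X] = 1/16 ≈ 0.062500; E[X] < 1, so R_4(3) > 3.


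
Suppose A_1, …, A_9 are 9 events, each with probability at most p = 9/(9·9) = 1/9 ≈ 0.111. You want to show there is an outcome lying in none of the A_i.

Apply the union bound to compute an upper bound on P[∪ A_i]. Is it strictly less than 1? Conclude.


Union bound: P[∪_{i=1}^{9} A_i] ≤ Σ_i P[A_i] ≤ 9·p = 9·(1/9) = 1.
Numerically: 1 ≈ 1.000.
Is 1 < 1? NO.
Since the bound 1 is ≥ 1, the union bound is uninformative here; it does NOT by itself certify existence.

9·p = 1 ≈ 1.000; existence NOT certified by the union bound.


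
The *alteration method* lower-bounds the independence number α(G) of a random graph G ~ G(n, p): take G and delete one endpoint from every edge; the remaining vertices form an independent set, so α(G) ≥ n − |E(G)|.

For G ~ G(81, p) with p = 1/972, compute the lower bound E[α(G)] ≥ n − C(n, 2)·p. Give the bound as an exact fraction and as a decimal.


E[|E(G)|] = C(81, 2)·p = 3240 · (1/972) = 10/3.
E[α(G)] ≥ n − E[|E(G)|] = 81 − 10/3 = 233/3.
Numerically: ≈ 77.66667.
(This is only a lower bound; the true E[α(G)] may be larger.)

E[α(G)] ≥ 233/3 ≈ 77.66667.


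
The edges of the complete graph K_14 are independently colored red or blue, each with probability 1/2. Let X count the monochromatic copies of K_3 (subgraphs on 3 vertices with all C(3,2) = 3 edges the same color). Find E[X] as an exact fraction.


Let X = Σ_S X_S over the C(14, 3) = 364 subsets S of size 3, where X_S = 1 if the K_3 on S is monochromatic.
For a fixed S, the K_3 on S has C(3, 2) = 3 edges. P[all 3 edges red] = (1/2)^3, and likewise for blue, so P[monochromatic] = 2·(1/2)^3 = 2^{1 − 3} = 1/4.
Summing: E[X] = C(14, 3) · 2^{1 − 3} = 364 · 1/4 = 91.
Numerically: E[X] ≈ 91.000000.

E[X] = C(14,3)·2^(1−C(3,2)) = 91 ≈ 91.000000.


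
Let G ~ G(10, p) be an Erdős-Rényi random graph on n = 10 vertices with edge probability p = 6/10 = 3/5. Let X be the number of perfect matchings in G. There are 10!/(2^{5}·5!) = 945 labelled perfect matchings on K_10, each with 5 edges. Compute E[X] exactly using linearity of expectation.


K_10 has 10!/(2^{5}·5!) = 945 labelled perfect matchings.
For each such perfect matching H, let X_H = 1 if all 5 edges of H are present in G. Then P[X_H = 1] = p^{5} = (3/5)^{5} = 243/3125.
By linearity: E[X] = Σ_H E[X_H] = 945 · p^{5} = 945 · 243/3125 = 45927/625.
Numerically: E[X] ≈ 73.483.

E[X] = 945 · (3/5)^{5} = 45927/625 ≈ 73.483.


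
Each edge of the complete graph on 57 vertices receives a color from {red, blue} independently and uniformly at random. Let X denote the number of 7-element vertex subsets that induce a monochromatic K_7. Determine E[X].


Let X = Σ_S X_S over the C(57, 7) = 264385836 subsets S of size 7, where X_S = 1 if the K_7 on S is monochromatic.
For a fixed S, the K_7 on S has C(7, 2) = 21 edges. P[all 21 edges red] = (1/2)^21, and likewise for blue, so P[monochromatic] = 2·(1/2)^21 = 2^{1 − 21} = 1/1048576.
Summing: E[X] = C(57, 7) · 2^{1 − 21} = 264385836 · 1/1048576 = 66096459/262144.
Numerically: E[X] ≈ 252.1380.

E[X] = C(57,7)·2^(1−C(7,2)) = 66096459/262144 ≈ 252.1380.


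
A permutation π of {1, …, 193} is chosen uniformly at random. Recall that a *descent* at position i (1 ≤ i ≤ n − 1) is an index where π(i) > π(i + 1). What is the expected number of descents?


Write X = Σ X_I over i = 1, …, 192, with X_I the indicator of one descent.
There are 192 indicators.
For each fixed i, the pair (π(i), π(i+1)) is a uniformly random ordered pair of distinct values from {1, …, 193}; by symmetry P[π(i) > π(i+1)] = 1/2.
By linearity: E[X] = 192 · (1/2) = (193 − 1) · (1/2) = 96 ≈ 96.00000.

E[X] = 96 = 96.00000.


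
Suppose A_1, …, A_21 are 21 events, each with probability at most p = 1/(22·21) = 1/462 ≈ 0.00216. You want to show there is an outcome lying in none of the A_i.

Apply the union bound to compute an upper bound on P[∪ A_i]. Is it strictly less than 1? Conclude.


Union bound: P[∪_{i=1}^{21} A_i] ≤ Σ_i P[A_i] ≤ 21·p = 21·(1/462) = 1/22.
Numerically: 1/22 ≈ 0.04545.
Is 1/22 < 1? YES.
Since P[∪ A_i] ≤ 1/22 < 1, the complement has P[∩ A_i^c] ≥ 1 − 1/22 = 21/22 > 0, so some outcome avoids every A_i.

21·p = 1/22 ≈ 0.04545; existence CERTIFIED by the union bound.


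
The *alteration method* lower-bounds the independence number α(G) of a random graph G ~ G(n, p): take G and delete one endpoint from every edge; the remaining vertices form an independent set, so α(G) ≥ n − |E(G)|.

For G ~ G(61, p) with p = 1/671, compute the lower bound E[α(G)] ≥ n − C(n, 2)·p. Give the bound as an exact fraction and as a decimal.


E[|E(G)|] = C(61, 2)·p = 1830 · (1/671) = 30/11.
E[α(G)] ≥ n − E[|E(G)|] = 61 − 30/11 = 641/11.
Numerically: ≈ 58.2727.
(This is only a lower bound; the true E[α(G)] may be larger.)

E[α(G)] ≥ 641/11 ≈ 58.2727.


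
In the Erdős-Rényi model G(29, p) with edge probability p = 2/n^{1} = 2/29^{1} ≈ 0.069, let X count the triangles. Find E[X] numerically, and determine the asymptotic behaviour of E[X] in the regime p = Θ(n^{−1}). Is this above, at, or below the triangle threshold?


Number of potential triangles: C(29, 3) = 3654.
Each occurs with probability p³ ≈ (0.069)³ ≈ 3.28017e-04.
By linearity: E[X] = C(29, 3)·p³ ≈ 3654 · 3.28017e-04 ≈ 1.199.
Here α = 1, so p = 2/n is exactly at the triangle threshold p ~ 1/n. Asymptotically E[X] → c³/6 = 2³/6 = 4/3 ≈ 1.333, a bounded constant. In this regime the triangle count is asymptotically Poisson(c³/6).

E[X] ≈ 1.199; in regime p = Θ(1/n^{1}) E[X] stays bounded (at the triangle threshold p ~ 1/n).


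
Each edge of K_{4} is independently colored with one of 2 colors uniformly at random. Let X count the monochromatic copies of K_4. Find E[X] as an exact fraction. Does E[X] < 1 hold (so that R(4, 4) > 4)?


E[X] = C(4, 4) · 2^{1 − 6} = 1 · 2^{−5} = 1/32.
As a reduced fraction: E[X] = 1/32 ≈ 0.031250.
Is E[X] < 1? YES.
Since E[X] < 1, there exists a 2-coloring of K_{4} with no monochromatic K_4; hence R(4, 4) > 4.

E[X] = 1/32 ≈ 0.031250; E[X] < 1, so R(4, 4) > 4.


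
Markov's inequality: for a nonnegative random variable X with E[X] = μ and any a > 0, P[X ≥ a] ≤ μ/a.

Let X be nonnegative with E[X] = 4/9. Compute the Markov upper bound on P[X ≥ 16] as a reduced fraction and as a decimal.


μ = E[X] = 4/9, a = 16.
Markov: P[X ≥ 16] ≤ μ/a = (4/9)/16 = 1/36.
Numerically: ≈ 0.02778.
(Since a = 16 > μ = 0.44444, the bound 1/36 is < 1 and informative.)

P[X ≥ 16] ≤ 1/36 ≈ 0.02778.


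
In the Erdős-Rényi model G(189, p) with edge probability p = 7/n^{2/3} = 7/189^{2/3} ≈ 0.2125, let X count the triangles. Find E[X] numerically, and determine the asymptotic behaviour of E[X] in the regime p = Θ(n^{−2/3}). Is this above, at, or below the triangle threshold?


Number of potential triangles: C(189, 3) = 1107414.
Each occurs with probability p³ ≈ (0.2125)³ ≈ 9.602195e-03.
By linearity: E[X] = C(189, 3)·p³ ≈ 1107414 · 9.602195e-03 ≈ 10633.6049.
Since α = 2/3 < 1, p = c/n^{2/3} ≫ 1/n is above the triangle threshold p ~ 1/n. Asymptotically E[X] ~ (c³/6)·n^{3(1−α)} = (7³/6)·n^{1} → ∞; triangles are abundant w.h.p.

E[X] ≈ 10633.6049; in regime p = Θ(1/n^{2/3}) E[X] diverges (above the triangle threshold p ~ 1/n).


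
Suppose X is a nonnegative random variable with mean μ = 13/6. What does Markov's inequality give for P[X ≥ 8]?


μ = E[X] = 13/6, a = 8.
Markov: P[X ≥ 8] ≤ μ/a = (13/6)/8 = 13/48.
Numerically: ≈ 0.270833.
(Since a = 8 > μ = 2.166667, the bound 13/48 is < 1 and informative.)

P[X ≥ 8] ≤ 13/48 ≈ 0.270833.


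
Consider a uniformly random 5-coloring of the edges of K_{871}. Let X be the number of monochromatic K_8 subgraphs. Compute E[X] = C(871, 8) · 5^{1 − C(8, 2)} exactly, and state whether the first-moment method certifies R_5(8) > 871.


E[X] = C(871, 8) · 5^{1 − 28} = 7954689371890086540 · 5^{−27} = 7954689371890086540/7450580596923828125.
As a reduced fraction: E[X] = 1590937874378017308/1490116119384765625 ≈ 1.068.
Is E[X] < 1? NO.
Since E[X] ≥ 1, the first-moment bound is inconclusive at n = 871; it does NOT by itself certify R_5(8) > 871.

E[X] = 1590937874378017308/1490116119384765625 ≈ 1.068; E[X] ≥ 1; first-moment method inconclusive here.


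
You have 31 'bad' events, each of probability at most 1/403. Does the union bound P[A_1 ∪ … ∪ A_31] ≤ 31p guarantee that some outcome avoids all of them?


Union bound: P[∪_{i=1}^{31} A_i] ≤ Σ_i P[A_i] ≤ 31·p = 31·(1/403) = 1/13.
Numerically: 1/13 ≈ 0.0769.
Is 1/13 < 1? YES.
Since P[∪ A_i] ≤ 1/13 < 1, the complement has P[∩ A_i^c] ≥ 1 − 1/13 = 12/13 > 0, so some outcome avoids every A_i.

31·p = 1/13 ≈ 0.0769; existence CERTIFIED by the union bound.


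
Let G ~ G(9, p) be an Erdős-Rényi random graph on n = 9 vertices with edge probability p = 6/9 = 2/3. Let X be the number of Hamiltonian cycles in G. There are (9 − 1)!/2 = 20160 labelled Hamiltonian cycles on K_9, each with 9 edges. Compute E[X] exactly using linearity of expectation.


K_9 has (9 − 1)!/2 = 20160 labelled Hamiltonian cycles.
For each such Hamiltonian cycle H, let X_H = 1 if all 9 edges of H are present in G. Then P[X_H = 1] = p^{9} = (2/3)^{9} = 512/19683.
By linearity: E[X] = Σ_H E[X_H] = 20160 · p^{9} = 20160 · 512/19683 = 1146880/2187.
Numerically: E[X] ≈ 524.4.

E[X] = 20160 · (2/3)^{9} = 1146880/2187 ≈ 524.4.


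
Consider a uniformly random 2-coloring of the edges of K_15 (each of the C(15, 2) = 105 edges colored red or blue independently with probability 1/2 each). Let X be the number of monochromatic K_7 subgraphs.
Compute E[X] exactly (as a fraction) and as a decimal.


Let X = Σ_S X_S over the C(15, 7) = 6435 subsets S of size 7, where X_S = 1 if the K_7 on S is monochromatic.
For a fixed S, the K_7 on S has C(7, 2) = 21 edges. P[all 21 edges red] = (1/2)^21, and likewise for blue, so P[monochromatic] = 2·(1/2)^21 = 2^{1 − 21} = 1/1048576.
Summing: E[X] = C(15, 7) · 2^{1 − 21} = 6435 · 1/1048576 = 6435/1048576.
Numerically: E[X] ≈ 0.00614.

E[X] = C(15,7)·2^(1−C(7,2)) = 6435/1048576 ≈ 0.00614.


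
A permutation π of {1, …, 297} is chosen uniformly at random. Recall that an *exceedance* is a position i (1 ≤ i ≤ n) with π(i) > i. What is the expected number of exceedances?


Write X = Σ_{i=1}^{297} X_i, where X_i = 1_{π(i) > i}.
For each fixed i, π(i) is uniform over {1, …, 297} (marginal of a uniform permutation), so P[π(i) > i] = (n − i)/n. Summing: Σ_{i=1}^{297} (n − i)/n = (0 + 1 + … + 296)/297 = 297(297 − 1)/(2·297) = (297 − 1)/2.
Hence E[X] = Σ_{i=1}^{297} (297 − i)/297 = 148 ≈ 148.000.

E[X] = 148 = 148.000.


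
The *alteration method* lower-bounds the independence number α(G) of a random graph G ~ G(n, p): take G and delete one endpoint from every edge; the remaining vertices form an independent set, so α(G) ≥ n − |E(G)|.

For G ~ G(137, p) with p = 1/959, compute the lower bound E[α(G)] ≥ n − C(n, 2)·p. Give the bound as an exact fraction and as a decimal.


E[|E(G)|] = C(137, 2)·p = 9316 · (1/959) = 68/7.
E[α(G)] ≥ n − E[|E(G)|] = 137 − 68/7 = 891/7.
Numerically: ≈ 127.28571.
(This is only a lower bound; the true E[α(G)] may be larger.)

E[α(G)] ≥ 891/7 ≈ 127.28571.


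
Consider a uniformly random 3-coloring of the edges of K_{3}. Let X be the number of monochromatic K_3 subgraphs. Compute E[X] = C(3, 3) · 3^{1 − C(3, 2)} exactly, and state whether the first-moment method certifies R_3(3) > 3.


E[X] = C(3, 3) · 3^{1 − 3} = 1 · 3^{−2} = 1/9.
As a reduced fraction: E[X] = 1/9 ≈ 0.111.
Is E[X] < 1? YES.
Since E[X] < 1, there exists a 3-coloring of K_{3} with no monochromatic K_3; hence R_3(3) > 3.

E[X] = 1/9 ≈ 0.111; E[X] < 1, so R_3(3) > 3.


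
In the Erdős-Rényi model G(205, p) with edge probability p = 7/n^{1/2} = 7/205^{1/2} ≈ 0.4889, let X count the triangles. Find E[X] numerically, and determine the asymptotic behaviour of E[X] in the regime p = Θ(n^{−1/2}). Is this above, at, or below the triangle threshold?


Number of potential triangles: C(205, 3) = 1414910.
Each occurs with probability p³ ≈ (0.4889)³ ≈ 1.168593e-01.
By linearity: E[X] = C(205, 3)·p³ ≈ 1414910 · 1.168593e-01 ≈ 165345.4104.
Since α = 1/2 < 1, p = c/n^{1/2} ≫ 1/n is above the triangle threshold p ~ 1/n. Asymptotically E[X] ~ (c³/6)·n^{3(1−α)} = (7³/6)·n^{1.5} → ∞; triangles are abundant w.h.p.

E[X] ≈ 165345.4104; in regime p = Θ(1/n^{1/2}) E[X] diverges (above the triangle threshold p ~ 1/n).


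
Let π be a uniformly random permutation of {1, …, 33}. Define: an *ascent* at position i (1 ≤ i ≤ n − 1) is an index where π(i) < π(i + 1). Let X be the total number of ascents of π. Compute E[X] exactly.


Write X = Σ X_I over i = 1, …, 32, with X_I the indicator of one ascent.
There are 32 indicators.
For each fixed i, the pair (π(i), π(i+1)) is a uniformly random ordered pair of distinct values from {1, …, 33}; by symmetry P[π(i) < π(i+1)] = 1/2.
By linearity: E[X] = 32 · (1/2) = (33 − 1) · (1/2) = 16 ≈ 16.0000.

E[X] = 16 = 16.0000.


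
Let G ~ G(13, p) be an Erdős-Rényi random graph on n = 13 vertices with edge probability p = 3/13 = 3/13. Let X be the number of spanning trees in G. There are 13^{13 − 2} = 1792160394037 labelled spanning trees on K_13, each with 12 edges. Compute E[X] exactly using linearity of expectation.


K_13 has 13^{13 − 2} = 1792160394037 labelled spanning trees.
For each such spanning tree H, let X_H = 1 if all 12 edges of H are present in G. Then P[X_H = 1] = p^{12} = (3/13)^{12} = 531441/23298085122481.
By linearity: E[X] = Σ_H E[X_H] = 1792160394037 · p^{12} = 1792160394037 · 531441/23298085122481 = 531441/13.
Numerically: E[X] ≈ 4.09e+04.

E[X] = 1792160394037 · (3/13)^{12} = 531441/13 ≈ 4.09e+04.


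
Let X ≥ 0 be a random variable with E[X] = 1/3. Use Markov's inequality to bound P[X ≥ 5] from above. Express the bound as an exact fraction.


μ = E[X] = 1/3, a = 5.
Markov: P[X ≥ 5] ≤ μ/a = (1/3)/5 = 1/15.
Numerically: ≈ 0.066667.
(Since a = 5 > μ = 0.333333, the bound 1/15 is < 1 and informative.)

P[X ≥ 5] ≤ 1/15 ≈ 0.066667.


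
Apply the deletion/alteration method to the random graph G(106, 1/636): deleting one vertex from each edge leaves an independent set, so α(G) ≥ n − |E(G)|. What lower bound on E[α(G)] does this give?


E[|E(G)|] = C(106, 2)·p = 5565 · (1/636) = 35/4.
E[α(G)] ≥ n − E[|E(G)|] = 106 − 35/4 = 389/4.
Numerically: ≈ 97.250000.
(This is only a lower bound; the true E[α(G)] may be larger.)

E[α(G)] ≥ 389/4 ≈ 97.250000.


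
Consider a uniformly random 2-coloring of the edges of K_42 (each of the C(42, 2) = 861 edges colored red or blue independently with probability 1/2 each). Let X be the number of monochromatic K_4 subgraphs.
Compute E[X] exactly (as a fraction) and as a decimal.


Let X = Σ_S X_S over the C(42, 4) = 111930 subsets S of size 4, where X_S = 1 if the K_4 on S is monochromatic.
For a fixed S, the K_4 on S has C(4, 2) = 6 edges. P[all 6 edges red] = (1/2)^6, and likewise for blue, so P[monochromatic] = 2·(1/2)^6 = 2^{1 − 6} = 1/32.
Summing: E[X] = C(42, 4) · 2^{1 − 6} = 111930 · 1/32 = 55965/16.
Numerically: E[X] ≈ 3497.812500.

E[X] = C(42,4)·2^(1−C(4,2)) = 55965/16 ≈ 3497.812500.


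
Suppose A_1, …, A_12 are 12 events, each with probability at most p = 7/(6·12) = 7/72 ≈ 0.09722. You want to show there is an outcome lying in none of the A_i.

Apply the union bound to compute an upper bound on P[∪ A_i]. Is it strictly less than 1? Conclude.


Union bound: P[∪_{i=1}^{12} A_i] ≤ Σ_i P[A_i] ≤ 12·p = 12·(7/72) = 7/6.
Numerically: 7/6 ≈ 1.16667.
Is 7/6 < 1? NO.
Since the bound 7/6 is ≥ 1, the union bound is uninformative here; it does NOT by itself certify existence.

12·p = 7/6 ≈ 1.16667; existence NOT certified by the union bound.


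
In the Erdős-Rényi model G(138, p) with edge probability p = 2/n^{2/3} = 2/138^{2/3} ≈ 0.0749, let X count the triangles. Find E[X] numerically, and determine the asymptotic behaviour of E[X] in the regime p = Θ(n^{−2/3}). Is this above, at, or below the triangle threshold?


Number of potential triangles: C(138, 3) = 428536.
Each occurs with probability p³ ≈ (0.0749)³ ≈ 4.20080e-04.
By linearity: E[X] = C(138, 3)·p³ ≈ 428536 · 4.20080e-04 ≈ 180.019.
Since α = 2/3 < 1, p = c/n^{2/3} ≫ 1/n is above the triangle threshold p ~ 1/n. Asymptotically E[X] ~ (c³/6)·n^{3(1−α)} = (2³/6)·n^{1} → ∞; triangles are abundant w.h.p.

E[X] ≈ 180.019; in regime p = Θ(1/n^{2/3}) E[X] diverges (above the triangle threshold p ~ 1/n).


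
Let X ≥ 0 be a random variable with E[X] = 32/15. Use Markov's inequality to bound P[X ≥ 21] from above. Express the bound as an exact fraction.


μ = E[X] = 32/15, a = 21.
Markov: P[X ≥ 21] ≤ μ/a = (32/15)/21 = 32/315.
Numerically: ≈ 0.101587.
(Since a = 21 > μ = 2.133333, the bound 32/315 is < 1 and informative.)

P[X ≥ 21] ≤ 32/315 ≈ 0.101587.


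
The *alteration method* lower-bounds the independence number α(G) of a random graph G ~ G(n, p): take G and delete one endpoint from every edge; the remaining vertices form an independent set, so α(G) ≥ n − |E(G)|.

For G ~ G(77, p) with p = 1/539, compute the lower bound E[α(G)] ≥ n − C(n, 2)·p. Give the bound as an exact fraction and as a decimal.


E[|E(G)|] = C(77, 2)·p = 2926 · (1/539) = 38/7.
E[α(G)] ≥ n − E[|E(G)|] = 77 − 38/7 = 501/7.
Numerically: ≈ 71.5714.
(This is only a lower bound; the true E[α(G)] may be larger.)

E[α(G)] ≥ 501/7 ≈ 71.5714.


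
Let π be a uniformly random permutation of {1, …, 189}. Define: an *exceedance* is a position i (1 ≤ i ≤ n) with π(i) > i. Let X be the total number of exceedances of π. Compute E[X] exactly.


Write X = Σ_{i=1}^{189} X_i, where X_i = 1_{π(i) > i}.
For each fixed i, π(i) is uniform over {1, …, 189} (marginal of a uniform permutation), so P[π(i) > i] = (n − i)/n. Summing: Σ_{i=1}^{189} (n − i)/n = (0 + 1 + … + 188)/189 = 189(189 − 1)/(2·189) = (189 − 1)/2.
Hence E[X] = Σ_{i=1}^{189} (189 − i)/189 = 94 ≈ 94.0000.

E[X] = 94 = 94.0000.


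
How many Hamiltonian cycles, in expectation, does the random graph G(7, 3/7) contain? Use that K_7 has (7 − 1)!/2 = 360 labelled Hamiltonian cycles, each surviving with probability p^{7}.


K_7 has (7 − 1)!/2 = 360 labelled Hamiltonian cycles.
For each such Hamiltonian cycle H, let X_H = 1 if all 7 edges of H are present in G. Then P[X_H = 1] = p^{7} = (3/7)^{7} = 2187/823543.
By linearity: E[X] = Σ_H E[X_H] = 360 · p^{7} = 360 · 2187/823543 = 787320/823543.
Numerically: E[X] ≈ 0.956.

E[X] = 360 · (3/7)^{7} = 787320/823543 ≈ 0.956.


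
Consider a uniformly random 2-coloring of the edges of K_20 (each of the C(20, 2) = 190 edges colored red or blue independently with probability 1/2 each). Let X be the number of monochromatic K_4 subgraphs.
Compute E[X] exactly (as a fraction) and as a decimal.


Let X = Σ_S X_S over the C(20, 4) = 4845 subsets S of size 4, where X_S = 1 if the K_4 on S is monochromatic.
For a fixed S, the K_4 on S has C(4, 2) = 6 edges. P[all 6 edges red] = (1/2)^6, and likewise for blue, so P[monochromatic] = 2·(1/2)^6 = 2^{1 − 6} = 1/32.
By linearity of expectation: E[X] = C(20, 4) · 2^{1 − 6} = 4845 · 1/32 = 4845/32.
Numerically: E[X] ≈ 151.406250.

E[X] = C(20,4)·2^(1−C(4,2)) = 4845/32 ≈ 151.406250.


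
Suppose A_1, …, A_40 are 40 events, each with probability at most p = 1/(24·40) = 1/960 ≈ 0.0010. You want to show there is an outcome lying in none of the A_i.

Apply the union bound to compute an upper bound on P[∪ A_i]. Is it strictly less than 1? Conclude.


Union bound: P[∪_{i=1}^{40} A_i] ≤ Σ_i P[A_i] ≤ 40·p = 40·(1/960) = 1/24.
Numerically: 1/24 ≈ 0.0417.
Is 1/24 < 1? YES.
Since P[∪ A_i] ≤ 1/24 < 1, the complement has P[∩ A_i^c] ≥ 1 − 1/24 = 23/24 > 0, so some outcome avoids every A_i.

40·p = 1/24 ≈ 0.0417; existence CERTIFIED by the union bound.


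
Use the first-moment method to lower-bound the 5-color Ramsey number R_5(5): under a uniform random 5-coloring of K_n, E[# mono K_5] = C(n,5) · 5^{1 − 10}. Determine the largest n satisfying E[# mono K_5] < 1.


We need C(n, 5) · 5^{1 − 10} < 1, i.e. C(n, 5) < 5^{10 − 1} = 1953125.
Check values of n near the boundary:
  n = 48: C(48, 5) = 1712304; 1712304 < 1953125? YES
  n = 49: C(49, 5) = 1906884; 1906884 < 1953125? YES
  n = 50: C(50, 5) = 2118760; 2118760 < 1953125? NO
The largest n with C(n, 5) < 1953125 is n = 49 (where E[X] = 1906884/1953125 ≈ 0.976325). Hence R_5(5) > 49, i.e. R_5(5) ≥ 50.

Largest n = 49; hence R_5(5) > 49.


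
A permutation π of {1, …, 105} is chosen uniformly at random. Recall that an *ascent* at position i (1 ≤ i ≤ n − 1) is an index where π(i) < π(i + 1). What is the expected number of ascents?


Write X = Σ X_I over i = 1, …, 104, with X_I the indicator of one ascent.
There are 104 indicators.
For each fixed i, the pair (π(i), π(i+1)) is a uniformly random ordered pair of distinct values from {1, …, 105}; by symmetry P[π(i) < π(i+1)] = 1/2.
By linearity: E[X] = 104 · (1/2) = (105 − 1) · (1/2) = 52 ≈ 52.000.

E[X] = 52 = 52.000.


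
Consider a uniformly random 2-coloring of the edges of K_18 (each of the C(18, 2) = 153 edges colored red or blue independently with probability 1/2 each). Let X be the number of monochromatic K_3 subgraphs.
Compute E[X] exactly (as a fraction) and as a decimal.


Let X = Σ_S X_S over the C(18, 3) = 816 subsets S of size 3, where X_S = 1 if the K_3 on S is monochromatic.
For a fixed S, the K_3 on S has C(3, 2) = 3 edges. P[all 3 edges red] = (1/2)^3, and likewise for blue, so P[monochromatic] = 2·(1/2)^3 = 2^{1 − 3} = 1/4.
By linearity of expectation: E[X] = C(18, 3) · 2^{1 − 3} = 816 · 1/4 = 204.
Numerically: E[X] ≈ 204.000.

E[X] = C(18,3)·2^(1−C(3,2)) = 204 ≈ 204.000.


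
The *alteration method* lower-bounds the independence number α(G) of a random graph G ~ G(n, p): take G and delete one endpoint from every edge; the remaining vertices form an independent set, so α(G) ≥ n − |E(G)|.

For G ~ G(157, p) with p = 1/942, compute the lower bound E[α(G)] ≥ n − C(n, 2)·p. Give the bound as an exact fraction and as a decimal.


E[|E(G)|] = C(157, 2)·p = 12246 · (1/942) = 13.
E[α(G)] ≥ n − E[|E(G)|] = 157 − 13 = 144.
Numerically: ≈ 144.000.
(This is only a lower bound; the true E[α(G)] may be larger.)

E[α(G)] ≥ 144 ≈ 144.000.


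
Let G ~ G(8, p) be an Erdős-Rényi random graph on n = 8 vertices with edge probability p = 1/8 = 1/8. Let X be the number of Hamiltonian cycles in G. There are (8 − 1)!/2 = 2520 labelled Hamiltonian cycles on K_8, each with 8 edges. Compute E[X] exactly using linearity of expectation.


K_8 has (8 − 1)!/2 = 2520 labelled Hamiltonian cycles.
For each such Hamiltonian cycle H, let X_H = 1 if all 8 edges of H are present in G. Then P[X_H = 1] = p^{8} = (1/8)^{8} = 1/16777216.
By linearity: E[X] = Σ_H E[X_H] = 2520 · p^{8} = 2520 · 1/16777216 = 315/2097152.
Numerically: E[X] ≈ 0.00015.

E[X] = 2520 · (1/8)^{8} = 315/2097152 ≈ 0.00015.


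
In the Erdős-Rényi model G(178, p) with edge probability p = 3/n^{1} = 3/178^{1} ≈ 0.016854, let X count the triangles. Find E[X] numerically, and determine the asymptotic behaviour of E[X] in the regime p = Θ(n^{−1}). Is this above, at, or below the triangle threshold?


Number of potential triangles: C(178, 3) = 924176.
Each occurs with probability p³ ≈ (0.016854)³ ≈ 4.7874446e-06.
By linearity: E[X] = C(178, 3)·p³ ≈ 924176 · 4.7874446e-06 ≈ 4.42444.
Here α = 1, so p = 3/n is exactly at the triangle threshold p ~ 1/n. Asymptotically E[X] → c³/6 = 3³/6 = 9/2 ≈ 4.50000, a bounded constant. In this regime the triangle count is asymptotically Poisson(c³/6).

E[X] ≈ 4.42444; in regime p = Θ(1/n^{1}) E[X] stays bounded (at the triangle threshold p ~ 1/n).


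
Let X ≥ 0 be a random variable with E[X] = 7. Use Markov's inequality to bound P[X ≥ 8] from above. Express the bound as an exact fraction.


μ = E[X] = 7, a = 8.
Markov: P[X ≥ 8] ≤ μ/a = (7)/8 = 7/8.
Numerically: ≈ 0.875.
(Since a = 8 > μ = 7.000, the bound 7/8 is < 1 and informative.)

P[X ≥ 8] ≤ 7/8 ≈ 0.875.


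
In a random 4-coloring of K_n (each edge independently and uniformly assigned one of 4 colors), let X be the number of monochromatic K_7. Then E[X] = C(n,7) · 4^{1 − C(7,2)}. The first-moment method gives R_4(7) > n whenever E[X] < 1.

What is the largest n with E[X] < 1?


We need C(n, 7) · 4^{1 − 21} < 1, i.e. C(n, 7) < 4^{21 − 1} = 1099511627776.
Check values of n near the boundary:
  n = 177: C(177, 7) = 957664425960; 957664425960 < 1099511627776? YES
  n = 178: C(178, 7) = 996867063280; 996867063280 < 1099511627776? YES
  n = 179: C(179, 7) = 1037437234460; 1037437234460 < 1099511627776? YES
  n = 180: C(180, 7) = 1079414463600; 1079414463600 < 1099511627776? YES
  n = 181: C(181, 7) = 1122839183400; 1122839183400 < 1099511627776? NO
The largest n with C(n, 7) < 1099511627776 is n = 180 (where E[X] = 67463403975/68719476736 ≈ 0.982). Hence R_4(7) > 180, i.e. R_4(7) ≥ 181.

Largest n = 180; hence R_4(7) > 180.


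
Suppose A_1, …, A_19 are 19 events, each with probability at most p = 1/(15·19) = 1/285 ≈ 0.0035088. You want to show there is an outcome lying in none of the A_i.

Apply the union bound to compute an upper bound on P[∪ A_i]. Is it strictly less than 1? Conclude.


Union bound: P[∪_{i=1}^{19} A_i] ≤ Σ_i P[A_i] ≤ 19·p = 19·(1/285) = 1/15.
Numerically: 1/15 ≈ 0.0666667.
Is 1/15 < 1? YES.
Since P[∪ A_i] ≤ 1/15 < 1, the complement has P[∩ A_i^c] ≥ 1 − 1/15 = 14/15 > 0, so some outcome avoids every A_i.

19·p = 1/15 ≈ 0.0666667; existence CERTIFIED by the union bound.


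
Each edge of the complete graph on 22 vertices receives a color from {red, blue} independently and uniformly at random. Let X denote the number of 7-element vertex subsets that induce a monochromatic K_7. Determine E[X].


Let X = Σ_S X_S over the C(22, 7) = 170544 subsets S of size 7, where X_S = 1 if the K_7 on S is monochromatic.
For a fixed S, the K_7 on S has C(7, 2) = 21 edges. P[all 21 edges red] = (1/2)^21, and likewise for blue, so P[monochromatic] = 2·(1/2)^21 = 2^{1 − 21} = 1/1048576.
Summing: E[X] = C(22, 7) · 2^{1 − 21} = 170544 · 1/1048576 = 10659/65536.
Numerically: E[X] ≈ 0.162643.

E[X] = C(22,7)·2^(1−C(7,2)) = 10659/65536 ≈ 0.162643.


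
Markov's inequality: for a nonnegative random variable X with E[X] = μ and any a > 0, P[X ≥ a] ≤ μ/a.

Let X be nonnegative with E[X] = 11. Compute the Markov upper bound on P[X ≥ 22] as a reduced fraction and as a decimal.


μ = E[X] = 11, a = 22.
Markov: P[X ≥ 22] ≤ μ/a = (11)/22 = 1/2.
Numerically: ≈ 0.500.
(Since a = 22 > μ = 11.000, the bound 1/2 is < 1 and informative.)

P[X ≥ 22] ≤ 1/2 ≈ 0.500.


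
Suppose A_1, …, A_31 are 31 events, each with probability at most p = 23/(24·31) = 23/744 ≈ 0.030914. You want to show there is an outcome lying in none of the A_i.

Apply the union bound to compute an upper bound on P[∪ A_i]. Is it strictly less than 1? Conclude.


Union bound: P[∪_{i=1}^{31} A_i] ≤ Σ_i P[A_i] ≤ 31·p = 31·(23/744) = 23/24.
Numerically: 23/24 ≈ 0.958333.
Is 23/24 < 1? YES.
Since P[∪ A_i] ≤ 23/24 < 1, the complement has P[∩ A_i^c] ≥ 1 − 23/24 = 1/24 > 0, so some outcome avoids every A_i.

31·p = 23/24 ≈ 0.958333; existence CERTIFIED by the union bound.


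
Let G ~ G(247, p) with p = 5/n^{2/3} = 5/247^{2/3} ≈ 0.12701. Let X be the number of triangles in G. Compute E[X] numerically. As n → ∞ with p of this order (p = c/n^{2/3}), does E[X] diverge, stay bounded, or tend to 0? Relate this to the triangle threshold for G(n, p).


Number of potential triangles: C(247, 3) = 2481115.
Each occurs with probability p³ ≈ (0.12701)³ ≈ 2.04887803e-03.
By linearity: E[X] = C(247, 3)·p³ ≈ 2481115 · 2.04887803e-03 ≈ 5083.502024.
Since α = 2/3 < 1, p = c/n^{2/3} ≫ 1/n is above the triangle threshold p ~ 1/n. Asymptotically E[X] ~ (c³/6)·n^{3(1−α)} = (5³/6)·n^{1} → ∞; triangles are abundant w.h.p.

E[X] ≈ 5083.502024; in regime p = Θ(1/n^{2/3}) E[X] diverges (above the triangle threshold p ~ 1/n).


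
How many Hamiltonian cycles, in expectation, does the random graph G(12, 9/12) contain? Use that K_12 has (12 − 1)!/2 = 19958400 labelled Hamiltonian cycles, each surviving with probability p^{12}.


K_12 has (12 − 1)!/2 = 19958400 labelled Hamiltonian cycles.
For each such Hamiltonian cycle H, let X_H = 1 if all 12 edges of H are present in G. Then P[X_H = 1] = p^{12} = (3/4)^{12} = 531441/16777216.
By linearity: E[X] = Σ_H E[X_H] = 19958400 · p^{12} = 19958400 · 531441/16777216 = 82864937925/131072.
Numerically: E[X] ≈ 632209.

E[X] = 19958400 · (3/4)^{12} = 82864937925/131072 ≈ 632209.


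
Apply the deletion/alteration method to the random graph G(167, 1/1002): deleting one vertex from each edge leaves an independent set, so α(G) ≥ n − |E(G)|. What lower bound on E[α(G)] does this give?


E[|E(G)|] = C(167, 2)·p = 13861 · (1/1002) = 83/6.
E[α(G)] ≥ n − E[|E(G)|] = 167 − 83/6 = 919/6.
Numerically: ≈ 153.1667.
(This is only a lower bound; the true E[α(G)] may be larger.)

E[α(G)] ≥ 919/6 ≈ 153.1667.


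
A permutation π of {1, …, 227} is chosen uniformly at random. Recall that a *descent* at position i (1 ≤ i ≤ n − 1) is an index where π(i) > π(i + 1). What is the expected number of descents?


Write X = Σ X_I over i = 1, …, 226, with X_I the indicator of one descent.
There are 226 indicators.
For each fixed i, the pair (π(i), π(i+1)) is a uniformly random ordered pair of distinct values from {1, …, 227}; by symmetry P[π(i) > π(i+1)] = 1/2.
By linearity: E[X] = 226 · (1/2) = (227 − 1) · (1/2) = 113 ≈ 113.0000.

E[X] = 113 = 113.0000.


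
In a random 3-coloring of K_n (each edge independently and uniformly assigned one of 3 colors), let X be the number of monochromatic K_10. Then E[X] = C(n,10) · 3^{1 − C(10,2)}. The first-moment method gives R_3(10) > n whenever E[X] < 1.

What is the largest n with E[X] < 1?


We need C(n, 10) · 3^{1 − 45} < 1, i.e. C(n, 10) < 3^{45 − 1} = 984770902183611232881.
Check values of n near the boundary:
  n = 571: C(571, 10) = 937951290893172842001; 937951290893172842001 < 984770902183611232881? YES
  n = 572: C(572, 10) = 954640815642161682606; 954640815642161682606 < 984770902183611232881? YES
  n = 573: C(573, 10) = 971597135635805762226; 971597135635805762226 < 984770902183611232881? YES
  n = 574: C(574, 10) = 988824035203816502691; 988824035203816502691 < 984770902183611232881? NO
The largest n with C(n, 10) < 984770902183611232881 is n = 573 (where E[X] = 35985079097622435638/36472996377170786403 ≈ 0.98662). Hence R_3(10) > 573, i.e. R_3(10) ≥ 574.

Largest n = 573; hence R_3(10) > 573.


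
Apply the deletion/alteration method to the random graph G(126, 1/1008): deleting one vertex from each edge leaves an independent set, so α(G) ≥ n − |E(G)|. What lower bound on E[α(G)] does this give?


E[|E(G)|] = C(126, 2)·p = 7875 · (1/1008) = 125/16.
E[α(G)] ≥ n − E[|E(G)|] = 126 − 125/16 = 1891/16.
Numerically: ≈ 118.1875.
(This is only a lower bound; the true E[α(G)] may be larger.)

E[α(G)] ≥ 1891/16 ≈ 118.1875.


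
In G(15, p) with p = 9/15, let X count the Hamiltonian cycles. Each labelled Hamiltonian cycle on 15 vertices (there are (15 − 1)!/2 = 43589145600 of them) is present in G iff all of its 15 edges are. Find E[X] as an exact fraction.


K_15 has (15 − 1)!/2 = 43589145600 labelled Hamiltonian cycles.
For each such Hamiltonian cycle H, let X_H = 1 if all 15 edges of H are present in G. Then P[X_H = 1] = p^{15} = (3/5)^{15} = 14348907/30517578125.
By linearity: E[X] = Σ_H E[X_H] = 43589145600 · p^{15} = 43589145600 · 14348907/30517578125 = 25018263856954368/1220703125.
Numerically: E[X] ≈ 2.049e+07.

E[X] = 43589145600 · (3/5)^{15} = 25018263856954368/1220703125 ≈ 2.049e+07.


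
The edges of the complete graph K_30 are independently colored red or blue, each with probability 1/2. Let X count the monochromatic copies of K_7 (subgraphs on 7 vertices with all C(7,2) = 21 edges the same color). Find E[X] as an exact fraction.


Let X = Σ_S X_S over the C(30, 7) = 2035800 subsets S of size 7, where X_S = 1 if the K_7 on S is monochromatic.
For a fixed S, the K_7 on S has C(7, 2) = 21 edges. P[all 21 edges red] = (1/2)^21, and likewise for blue, so P[monochromatic] = 2·(1/2)^21 = 2^{1 − 21} = 1/1048576.
By linearity of expectation: E[X] = C(30, 7) · 2^{1 − 21} = 2035800 · 1/1048576 = 254475/131072.
Numerically: E[X] ≈ 1.94149.

E[X] = C(30,7)·2^(1−C(7,2)) = 254475/131072 ≈ 1.94149.


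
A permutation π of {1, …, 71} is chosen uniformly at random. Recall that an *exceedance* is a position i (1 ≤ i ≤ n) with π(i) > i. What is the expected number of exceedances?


Write X = Σ_{i=1}^{71} X_i, where X_i = 1_{π(i) > i}.
For each fixed i, π(i) is uniform over {1, …, 71} (marginal of a uniform permutation), so P[π(i) > i] = (n − i)/n. Summing: Σ_{i=1}^{71} (n − i)/n = (0 + 1 + … + 70)/71 = 71(71 − 1)/(2·71) = (71 − 1)/2.
Hence E[X] = Σ_{i=1}^{71} (71 − i)/71 = 35 ≈ 35.0000.

E[X] = 35 = 35.0000.


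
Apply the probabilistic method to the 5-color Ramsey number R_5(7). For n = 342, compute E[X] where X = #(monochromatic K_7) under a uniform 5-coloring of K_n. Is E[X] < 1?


E[X] = C(342, 7) · 5^{1 − 21} = 102073837467888 · 5^{−20} = 102073837467888/95367431640625.
As a reduced fraction: E[X] = 102073837467888/95367431640625 ≈ 1.070322.
Is E[X] < 1? NO.
Since E[X] ≥ 1, the first-moment bound is inconclusive at n = 342; it does NOT by itself certify R_5(7) > 342.

E[X] = 102073837467888/95367431640625 ≈ 1.070322; E[X] ≥ 1; first-moment method inconclusive here.


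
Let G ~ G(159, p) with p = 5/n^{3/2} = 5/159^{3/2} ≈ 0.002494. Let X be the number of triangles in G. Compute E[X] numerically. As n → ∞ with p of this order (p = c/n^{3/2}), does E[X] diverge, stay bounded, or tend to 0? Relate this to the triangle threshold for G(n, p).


Number of potential triangles: C(159, 3) = 657359.
Each occurs with probability p³ ≈ (0.002494)³ ≈ 1.551040e-08.
By linearity: E[X] = C(159, 3)·p³ ≈ 657359 · 1.551040e-08 ≈ 0.0102.
Since α = 3/2 > 1, p = c/n^{3/2} = o(1/n) is below the triangle threshold p ~ 1/n. Asymptotically E[X] ~ (c³/6)·n^{3(1−α)} = (5³/6)·n^{-1.5} → 0, so by Markov's inequality G has no triangles w.h.p.

E[X] ≈ 0.0102; in regime p = Θ(1/n^{3/2}) E[X] tends to 0 (below the triangle threshold p ~ 1/n).


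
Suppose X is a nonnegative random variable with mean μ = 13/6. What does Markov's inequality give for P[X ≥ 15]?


μ = E[X] = 13/6, a = 15.
Markov: P[X ≥ 15] ≤ μ/a = (13/6)/15 = 13/90.
Numerically: ≈ 0.144444.
(Since a = 15 > μ = 2.166667, the bound 13/90 is < 1 and informative.)

P[X ≥ 15] ≤ 13/90 ≈ 0.144444.


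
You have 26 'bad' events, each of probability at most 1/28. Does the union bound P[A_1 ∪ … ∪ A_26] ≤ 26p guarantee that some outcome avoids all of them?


Union bound: P[∪_{i=1}^{26} A_i] ≤ Σ_i P[A_i] ≤ 26·p = 26·(1/28) = 13/14.
Numerically: 13/14 ≈ 0.9285714.
Is 13/14 < 1? YES.
Since P[∪ A_i] ≤ 13/14 < 1, the complement has P[∩ A_i^c] ≥ 1 − 13/14 = 1/14 > 0, so some outcome avoids every A_i.

26·p = 13/14 ≈ 0.9285714; existence CERTIFIED by the union bound.


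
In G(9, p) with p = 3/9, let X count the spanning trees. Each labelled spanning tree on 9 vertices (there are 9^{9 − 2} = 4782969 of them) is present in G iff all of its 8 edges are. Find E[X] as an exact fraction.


K_9 has 9^{9 − 2} = 4782969 labelled spanning trees.
For each such spanning tree H, let X_H = 1 if all 8 edges of H are present in G. Then P[X_H = 1] = p^{8} = (1/3)^{8} = 1/6561.
By linearity of expectation: E[X] = Σ_H E[X_H] = 4782969 · p^{8} = 4782969 · 1/6561 = 729.
Numerically: E[X] ≈ 729.

E[X] = 4782969 · (1/3)^{8} = 729 ≈ 729.


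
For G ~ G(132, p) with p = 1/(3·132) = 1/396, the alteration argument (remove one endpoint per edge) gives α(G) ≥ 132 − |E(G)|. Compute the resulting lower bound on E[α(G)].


E[|E(G)|] = C(132, 2)·p = 8646 · (1/396) = 131/6.
E[α(G)] ≥ n − E[|E(G)|] = 132 − 131/6 = 661/6.
Numerically: ≈ 110.167.
(This is only a lower bound; the true E[α(G)] may be larger.)

E[α(G)] ≥ 661/6 ≈ 110.167.


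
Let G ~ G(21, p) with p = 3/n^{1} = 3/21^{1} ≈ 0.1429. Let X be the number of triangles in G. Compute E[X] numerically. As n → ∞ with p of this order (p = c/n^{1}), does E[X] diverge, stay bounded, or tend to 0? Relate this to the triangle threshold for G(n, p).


Number of potential triangles: C(21, 3) = 1330.
Each occurs with probability p³ ≈ (0.1429)³ ≈ 2.915452e-03.
By linearity: E[X] = C(21, 3)·p³ ≈ 1330 · 2.915452e-03 ≈ 3.8776.
Here α = 1, so p = 3/n is exactly at the triangle threshold p ~ 1/n. Asymptotically E[X] → c³/6 = 3³/6 = 9/2 ≈ 4.5000, a bounded constant. In this regime the triangle count is asymptotically Poisson(c³/6).

E[X] ≈ 3.8776; in regime p = Θ(1/n^{1}) E[X] stays bounded (at the triangle threshold p ~ 1/n).
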